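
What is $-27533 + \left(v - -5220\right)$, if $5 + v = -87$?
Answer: $-22405$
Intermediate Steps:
$v = -92$ ($v = -5 - 87 = -92$)
$-27533 + \left(v - -5220\right) = -27533 - -5128 = -27533 + \left(-92 + 5220\right) = -27533 + 5128 = -22405$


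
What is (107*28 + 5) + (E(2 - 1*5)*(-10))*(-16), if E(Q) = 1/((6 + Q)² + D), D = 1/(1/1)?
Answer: 3017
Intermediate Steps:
D = 1 (D = 1/1 = 1)
E(Q) = 1/(1 + (6 + Q)²) (E(Q) = 1/((6 + Q)² + 1) = 1/(1 + (6 + Q)²))
(107*28 + 5) + (E(2 - 1*5)*(-10))*(-16) = (107*28 + 5) + (-10/(1 + (6 + (2 - 1*5))²))*(-16) = (2996 + 5) + (-10/(1 + (6 + (2 - 5))²))*(-16) = 3001 + (-10/(1 + (6 - 3)²))*(-16) = 3001 + (-10/(1 + 3²))*(-16) = 3001 + (-10/(1 + 9))*(-16) = 3001 + (-10/10)*(-16) = 3001 + ((⅒)*(-10))*(-16) = 3001 - 1*(-16) = 3001 + 16 = 3017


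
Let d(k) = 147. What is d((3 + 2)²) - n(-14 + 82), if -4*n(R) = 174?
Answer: 381/2 ≈ 190.50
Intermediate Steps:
n(R) = -87/2 (n(R) = -¼*174 = -87/2)
d((3 + 2)²) - n(-14 + 82) = 147 - 1*(-87/2) = 147 + 87/2 = 381/2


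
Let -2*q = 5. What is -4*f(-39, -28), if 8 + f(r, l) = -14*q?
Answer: -108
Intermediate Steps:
q = -5/2 (q = -1/2*5 = -5/2 ≈ -2.5000)
f(r, l) = 27 (f(r, l) = -8 - 14*(-5/2) = -8 + 35 = 27)
-4*f(-39, -28) = -4*27 = -108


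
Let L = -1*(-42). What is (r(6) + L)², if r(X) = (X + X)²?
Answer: 34596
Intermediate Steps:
r(X) = 4*X² (r(X) = (2*X)² = 4*X²)
L = 42
(r(6) + L)² = (4*6² + 42)² = (4*36 + 42)² = (144 + 42)² = 186² = 34596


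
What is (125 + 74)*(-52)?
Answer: -10348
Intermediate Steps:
(125 + 74)*(-52) = 199*(-52) = -10348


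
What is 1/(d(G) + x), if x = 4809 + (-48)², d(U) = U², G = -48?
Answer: 1/9417 ≈ 0.00010619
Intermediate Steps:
x = 7113 (x = 4809 + 2304 = 7113)
1/(d(G) + x) = 1/((-48)² + 7113) = 1/(2304 + 7113) = 1/9417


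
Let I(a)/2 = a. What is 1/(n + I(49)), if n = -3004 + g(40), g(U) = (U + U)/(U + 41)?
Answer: -81/235306 ≈ -0.00034423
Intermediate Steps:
I(a) = 2*a
g(U) = 2*U/(41 + U) (g(U) = (2*U)/(41 + U) = 2*U/(41 + U))
n = -243244/81 (n = -3004 + 2*40/(41 + 40) = -3004 + 2*40/81 = -3004 + 2*40*(1/81) = -3004 + 80/81 = -243244/81 ≈ -3003.0)
1/(n + I(49)) = 1/(-243244/81 + 2*49) = 1/(-243244/81 + 98) = 1/(-235306/81) = -81/235306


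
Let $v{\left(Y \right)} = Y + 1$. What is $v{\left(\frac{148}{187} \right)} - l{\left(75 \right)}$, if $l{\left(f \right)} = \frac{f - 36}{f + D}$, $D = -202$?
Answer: $\frac{49838}{23749} \approx 2.0985$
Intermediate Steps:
$l{\left(f \right)} = \frac{-36 + f}{-202 + f}$ ($l{\left(f \right)} = \frac{f - 36}{f - 202} = \frac{-36 + f}{-202 + f}$)
$v{\left(Y \right)} = 1 + Y$
$v{\left(\frac{148}{187} \right)} - l{\left(75 \right)} = \left(1 + \frac{148}{187}\right) - \frac{-36 + 75}{-202 + 75} = \left(1 + 148 \cdot \frac{1}{187}\right) - \frac{1}{-127} \cdot 39 = \left(1 + \frac{148}{187}\right) - \left(- \frac{1}{127}\right) 39 = \frac{335}{187} - - \frac{39}{127} = \frac{335}{187} + \frac{39}{127} = \frac{49838}{23749}$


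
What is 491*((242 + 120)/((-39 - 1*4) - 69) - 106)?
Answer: -3003447/56 ≈ -53633.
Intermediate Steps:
491*((242 + 120)/((-39 - 1*4) - 69) - 106) = 491*(362/((-39 - 4) - 69) - 106) = 491*(362/(-43 - 69) - 106) = 491*(362/(-112) - 106) = 491*(362*(-1/112) - 106) = 491*(-181/56 - 106) = 491*(-6117/56) = -3003447/56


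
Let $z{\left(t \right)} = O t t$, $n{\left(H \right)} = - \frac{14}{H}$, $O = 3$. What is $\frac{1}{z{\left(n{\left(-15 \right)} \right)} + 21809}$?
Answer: $\frac{75}{1635871} \approx 4.5847 \cdot 10^{-5}$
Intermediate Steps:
$z{\left(t \right)} = 3 t^{2}$ ($z{\left(t \right)} = 3 t t = 3 t^{2}$)
$\frac{1}{z{\left(n{\left(-15 \right)} \right)} + 21809} = \frac{1}{3 \left(- \frac{14}{-15}\right)^{2} + 21809} = \frac{1}{3 \left(\left(-14\right) \left(- \frac{1}{15}\right)\right)^{2} + 21809} = \frac{1}{3 \left(\frac{14}{15}\right)^{2} + 21809} = \frac{1}{3 \cdot \frac{196}{225} + 21809} = \frac{1}{\frac{196}{75} + 21809} = \frac{1}{\frac{1635871}{75}} = \frac{75}{1635871}$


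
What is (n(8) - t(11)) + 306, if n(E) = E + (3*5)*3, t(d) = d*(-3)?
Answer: 392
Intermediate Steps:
t(d) = -3*d
n(E) = 45 + E (n(E) = E + 15*3 = E + 45 = 45 + E)
(n(8) - t(11)) + 306 = ((45 + 8) - (-3)*11) + 306 = (53 - 1*(-33)) + 306 = (53 + 33) + 306 = 86 + 306 = 392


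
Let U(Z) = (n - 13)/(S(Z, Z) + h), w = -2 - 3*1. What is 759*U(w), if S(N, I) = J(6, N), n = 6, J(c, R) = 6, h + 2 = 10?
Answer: -759/2 ≈ -379.50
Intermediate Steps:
h = 8 (h = -2 + 10 = 8)
S(N, I) = 6
w = -5 (w = -2 - 3 = -5)
U(Z) = -½ (U(Z) = (6 - 13)/(6 + 8) = -7/14 = -7*1/14 = -½)
759*U(w) = 759*(-½) = -759/2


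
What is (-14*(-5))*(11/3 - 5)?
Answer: -280/3 ≈ -93.333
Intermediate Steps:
(-14*(-5))*(11/3 - 5) = 70*(11*(1/3) - 5) = 70*(11/3 - 5) = 70*(-4/3) = -280/3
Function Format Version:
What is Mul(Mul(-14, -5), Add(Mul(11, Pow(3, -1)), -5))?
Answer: Rational(-280, 3) ≈ -93.333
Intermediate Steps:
Mul(Mul(-14, -5), Add(Mul(11, Pow(3, -1)), -5)) = Mul(70, Add(Mul(11, Rational(1, 3)), -5)) = Mul(70, Add(Rational(11, 3), -5)) = Mul(70, Rational(-4, 3)) = Rational(-280, 3)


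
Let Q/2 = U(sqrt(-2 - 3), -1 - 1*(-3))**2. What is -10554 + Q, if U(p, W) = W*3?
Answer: -10482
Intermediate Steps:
U(p, W) = 3*W
Q = 72 (Q = 2*(3*(-1 - 1*(-3)))**2 = 2*(3*(-1 + 3))**2 = 2*(3*2)**2 = 2*6**2 = 2*36 = 72)
-10554 + Q = -10554 + 72 = -10482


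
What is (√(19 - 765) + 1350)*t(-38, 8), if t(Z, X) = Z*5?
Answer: -256500 - 190*I*√746 ≈ -2.565e+5 - 5189.5*I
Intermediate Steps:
t(Z, X) = 5*Z
(√(19 - 765) + 1350)*t(-38, 8) = (√(19 - 765) + 1350)*(5*(-38)) = (√(-746) + 1350)*(-190) = (I*√746 + 1350)*(-190) = (1350 + I*√746)*(-190) = -256500 - 190*I*√746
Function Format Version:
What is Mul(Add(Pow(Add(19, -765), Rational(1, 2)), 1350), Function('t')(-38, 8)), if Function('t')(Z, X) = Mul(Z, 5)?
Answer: Add(-256500, Mul(-190, I, Pow(746, Rational(1, 2)))) ≈ Add(-2.5650e+5, Mul(-5189.5, I))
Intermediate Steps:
Function('t')(Z, X) = Mul(5, Z)
Mul(Add(Pow(Add(19, -765), Rational(1, 2)), 1350), Function('t')(-38, 8)) = Mul(Add(Pow(Add(19, -765), Rational(1, 2)), 1350), Mul(5, -38)) = Mul(Add(Pow(-746, Rational(1, 2)), 1350), -190) = Mul(Add(Mul(I, Pow(746, Rational(1, 2))), 1350), -190) = Mul(Add(1350, Mul(I, Pow(746, Rational(1, 2)))), -190) = Add(-256500, Mul(-190, I, Pow(746, Rational(1, 2))))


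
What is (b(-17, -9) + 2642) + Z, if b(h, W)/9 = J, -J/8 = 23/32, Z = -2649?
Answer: -235/4 ≈ -58.750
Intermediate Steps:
J = -23/4 (J = -184/32 = -8*23/32 = -23/4 ≈ -5.7500)
b(h, W) = -207/4 (b(h, W) = 9*(-23/4) = -207/4)
(b(-17, -9) + 2642) + Z = (-207/4 + 2642) - 2649 = 10361/4 - 2649 = -235/4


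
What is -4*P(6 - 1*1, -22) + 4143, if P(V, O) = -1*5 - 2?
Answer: 4171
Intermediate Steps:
P(V, O) = -7 (P(V, O) = -5 - 2 = -7)
-4*P(6 - 1*1, -22) + 4143 = -4*(-7) + 4143 = 28 + 4143 = 4171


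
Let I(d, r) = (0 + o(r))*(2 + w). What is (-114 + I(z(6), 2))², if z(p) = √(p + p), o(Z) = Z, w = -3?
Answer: 13456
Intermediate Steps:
z(p) = √2*√p (z(p) = √(2*p) = √2*√p)
I(d, r) = -r (I(d, r) = (0 + r)*(2 - 3) = r*(-1) = -r)
(-114 + I(z(6), 2))² = (-114 - 1*2)² = (-114 - 2)² = (-116)² = 13456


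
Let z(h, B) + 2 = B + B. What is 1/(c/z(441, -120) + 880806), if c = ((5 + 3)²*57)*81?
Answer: 121/106429782 ≈ 1.1369e-6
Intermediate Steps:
c = 295488 (c = (8²*57)*81 = (64*57)*81 = 3648*81 = 295488)
z(h, B) = -2 + 2*B (z(h, B) = -2 + (B + B) = -2 + 2*B)
1/(c/z(441, -120) + 880806) = 1/(295488/(-2 + 2*(-120)) + 880806) = 1/(295488/(-2 - 240) + 880806) = 1/(295488/(-242) + 880806) = 1/(295488*(-1/242) + 880806) = 1/(-147744/121 + 880806) = 1/(106429782/121) = 121/106429782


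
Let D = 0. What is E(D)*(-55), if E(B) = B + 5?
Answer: -275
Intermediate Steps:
E(B) = 5 + B
E(D)*(-55) = (5 + 0)*(-55) = 5*(-55) = -275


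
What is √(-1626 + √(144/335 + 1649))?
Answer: √(-182477850 + 335*√185107265)/335 ≈ 39.817*I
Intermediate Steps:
√(-1626 + √(144/335 + 1649)) = √(-1626 + √(552559/335)) = √(-1626 + √185107265/335)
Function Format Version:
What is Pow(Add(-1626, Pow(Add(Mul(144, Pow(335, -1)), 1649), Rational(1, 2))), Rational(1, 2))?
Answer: Mul(Rational(1, 335), Pow(Add(-182477850, Mul(335, Pow(185107265, Rational(1, 2)))), Rational(1, 2))) ≈ Mul(39.817, I)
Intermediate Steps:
Pow(Add(-1626, Pow(Add(Mul(144, Pow(335, -1)), 1649), Rational(1, 2))), Rational(1, 2)) = Pow(Add(-1626, Pow(Add(Mul(144, Rational(1, 335)), 1649), Rational(1, 2))), Rational(1, 2)) = Pow(Add(-1626, Pow(Add(Rational(144, 335), 1649), Rational(1, 2))), Rational(1, 2)) = Pow(Add(-1626, Pow(Rational(552559, 335), Rational(1, 2))), Rational(1, 2)) = Pow(Add(-1626, Mul(Rational(1, 335), Pow(185107265, Rational(1, 2)))), Rational(1, 2))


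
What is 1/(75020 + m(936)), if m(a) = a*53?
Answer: 1/124628 ≈ 8.0239e-6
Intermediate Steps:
m(a) = 53*a
1/(75020 + m(936)) = 1/(75020 + 53*936) = 1/(75020 + 49608) = 1/124628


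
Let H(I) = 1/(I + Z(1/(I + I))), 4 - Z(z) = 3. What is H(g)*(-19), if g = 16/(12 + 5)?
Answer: -323/33 ≈ -9.7879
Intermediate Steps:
Z(z) = 1 (Z(z) = 4 - 1*3 = 4 - 3 = 1)
g = 16/17 ≈ 0.94118
H(I) = 1/(1 + I) (H(I) = 1/(I + 1) = 1/(1 + I))
H(g)*(-19) = -19/(1 + 16/17) = -19/(33/17) = (17/33)*(-19) = -323/33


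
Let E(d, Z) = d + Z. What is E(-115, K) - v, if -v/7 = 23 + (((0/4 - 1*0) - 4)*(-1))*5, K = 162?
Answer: 348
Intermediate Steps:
E(d, Z) = Z + d
v = -301 (v = -7*(23 + (((0/4 - 1*0) - 4)*(-1))*5) = -7*(23 + (((0*(¼) + 0) - 4)*(-1))*5) = -7*(23 + (((0 + 0) - 4)*(-1))*5) = -7*(23 + ((0 - 4)*(-1))*5) = -7*(23 - 4*(-1)*5) = -7*(23 + 4*5) = -7*(23 + 20) = -7*43 = -301)
E(-115, K) - v = (162 - 115) - 1*(-301) = 47 + 301 = 348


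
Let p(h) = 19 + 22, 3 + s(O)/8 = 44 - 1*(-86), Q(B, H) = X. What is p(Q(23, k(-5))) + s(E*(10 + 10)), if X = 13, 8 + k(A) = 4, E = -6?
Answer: 1057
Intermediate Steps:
k(A) = -4 (k(A) = -8 + 4 = -4)
Q(B, H) = 13
s(O) = 1016 (s(O) = -24 + 8*(44 - 1*(-86)) = -24 + 8*(44 + 86) = -24 + 8*130 = -24 + 1040 = 1016)
p(h) = 41
p(Q(23, k(-5))) + s(E*(10 + 10)) = 41 + 1016 = 1057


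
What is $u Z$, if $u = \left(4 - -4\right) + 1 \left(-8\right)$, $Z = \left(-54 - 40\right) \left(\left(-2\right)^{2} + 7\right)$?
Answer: $0$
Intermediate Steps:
$Z = -1034$ ($Z = - 94 \left(4 + 7\right) = \left(-94\right) 11 = -1034$)
$u = 0$ ($u = \left(4 + 4\right) - 8 = 8 - 8 = 0$)
$u Z = 0 \left(-1034\right) = 0$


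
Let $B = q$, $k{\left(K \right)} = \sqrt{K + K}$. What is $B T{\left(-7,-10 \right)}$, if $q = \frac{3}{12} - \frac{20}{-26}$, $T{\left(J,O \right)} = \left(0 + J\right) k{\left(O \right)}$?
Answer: $- \frac{371 i \sqrt{5}}{26} \approx - 31.907 i$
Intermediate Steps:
$k{\left(K \right)} = \sqrt{2} \sqrt{K}$ ($k{\left(K \right)} = \sqrt{2 K} = \sqrt{2} \sqrt{K}$)
$T{\left(J,O \right)} = J \sqrt{2} \sqrt{O}$ ($T{\left(J,O \right)} = \left(0 + J\right) \sqrt{2} \sqrt{O} = J \sqrt{2} \sqrt{O}$)
$q = \frac{53}{52}$ ($q = 3 \cdot \frac{1}{12} - - \frac{10}{13} = \frac{1}{4} + \frac{10}{13} = \frac{53}{52} \approx 1.0192$)
$B = \frac{53}{52} \approx 1.0192$
$B T{\left(-7,-10 \right)} = \frac{53 \left(- 7 \sqrt{2} \sqrt{-10}\right)}{52} = \frac{53 \left(- 7 \sqrt{2} i \sqrt{10}\right)}{52} = \frac{53 \left(- 14 i \sqrt{5}\right)}{52} = - \frac{371 i \sqrt{5}}{26}$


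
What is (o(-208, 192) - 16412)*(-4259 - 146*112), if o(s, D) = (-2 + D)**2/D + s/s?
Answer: 16049847533/48 ≈ 3.3437e+8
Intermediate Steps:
o(s, D) = 1 + (-2 + D)**2/D (o(s, D) = (-2 + D)**2/D + 1 = 1 + (-2 + D)**2/D)
(o(-208, 192) - 16412)*(-4259 - 146*112) = ((192 + (-2 + 192)**2)/192 - 16412)*(-4259 - 146*112) = ((192 + 190**2)/192 - 16412)*(-4259 - 16352) = ((192 + 36100)/192 - 16412)*(-20611) = ((1/192)*36292 - 16412)*(-20611) = (9073/48 - 16412)*(-20611) = -778703/48*(-20611) = 16049847533/48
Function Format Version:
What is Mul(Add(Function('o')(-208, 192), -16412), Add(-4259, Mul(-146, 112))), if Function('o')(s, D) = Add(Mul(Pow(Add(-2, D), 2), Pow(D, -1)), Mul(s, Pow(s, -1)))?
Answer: Rational(16049847533, 48) ≈ 3.3437e+8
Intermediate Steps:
Function('o')(s, D) = Add(1, Mul(Pow(D, -1), Pow(Add(-2, D), 2))) (Function('o')(s, D) = Add(Mul(Pow(D, -1), Pow(Add(-2, D), 2)), 1) = Add(1, Mul(Pow(D, -1), Pow(Add(-2, D), 2))))
Mul(Add(Function('o')(-208, 192), -16412), Add(-4259, Mul(-146, 112))) = Mul(Add(Mul(Pow(192, -1), Add(192, Pow(Add(-2, 192), 2))), -16412), Add(-4259, Mul(-146, 112))) = Mul(Add(Mul(Rational(1, 192), Add(192, Pow(190, 2))), -16412), Add(-4259, -16352)) = Mul(Add(Mul(Rational(1, 192), Add(192, 36100)), -16412), -20611) = Mul(Add(Mul(Rational(1, 192), 36292), -16412), -20611) = Mul(Add(Rational(9073, 48), -16412), -20611) = Mul(Rational(-778703, 48), -20611) = Rational(16049847533, 48)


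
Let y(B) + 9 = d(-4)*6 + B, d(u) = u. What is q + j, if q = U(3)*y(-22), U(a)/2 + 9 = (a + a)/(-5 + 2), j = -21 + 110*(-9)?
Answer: 199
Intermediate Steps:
j = -1011 (j = -21 - 990 = -1011)
y(B) = -33 + B (y(B) = -9 + (-4*6 + B) = -9 + (-24 + B) = -33 + B)
U(a) = -18 - 4*a/3 (U(a) = -18 + 2*((a + a)/(-5 + 2)) = -18 + 2*((2*a)/(-3)) = -18 + 2*((2*a)*(-⅓)) = -18 + 2*(-2*a/3) = -18 - 4*a/3)
q = 1210 (q = (-18 - 4/3*3)*(-33 - 22) = (-18 - 4)*(-55) = -22*(-55) = 1210)
q + j = 1210 - 1011 = 199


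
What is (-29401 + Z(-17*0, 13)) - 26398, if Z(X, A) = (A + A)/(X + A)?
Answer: -55797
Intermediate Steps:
Z(X, A) = 2*A/(A + X) (Z(X, A) = (2*A)/(A + X) = 2*A/(A + X))
(-29401 + Z(-17*0, 13)) - 26398 = (-29401 + 2*13/(13 - 17*0)) - 26398 = (-29401 + 2*13/(13 + 0)) - 26398 = (-29401 + 2*13/13) - 26398 = (-29401 + 2*13*(1/13)) - 26398 = (-29401 + 2) - 26398 = -29399 - 26398 = -55797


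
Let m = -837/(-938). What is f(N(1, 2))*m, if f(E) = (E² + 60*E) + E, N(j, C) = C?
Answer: 7533/67 ≈ 112.43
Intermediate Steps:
f(E) = E² + 61*E
m = 837/938 (m = -837*(-1/938) = 837/938 ≈ 0.89232)
f(N(1, 2))*m = (2*(61 + 2))*(837/938) = (2*63)*(837/938) = 126*(837/938) = 7533/67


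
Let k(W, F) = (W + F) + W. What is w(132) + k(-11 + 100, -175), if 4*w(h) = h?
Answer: 36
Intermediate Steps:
w(h) = h/4
k(W, F) = F + 2*W (k(W, F) = (F + W) + W = F + 2*W)
w(132) + k(-11 + 100, -175) = (¼)*132 + (-175 + 2*(-11 + 100)) = 33 + (-175 + 2*89) = 33 + (-175 + 178) = 33 + 3 = 36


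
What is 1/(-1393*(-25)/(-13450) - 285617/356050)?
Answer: -47888725/162409899 ≈ -0.29486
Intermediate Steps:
1/(-1393*(-25)/(-13450) - 285617/356050) = 1/(34825*(-1/13450) - 285617*1/356050) = 1/(-1393/538 - 285617/356050) = 1/(-162409899/47888725) = -47888725/162409899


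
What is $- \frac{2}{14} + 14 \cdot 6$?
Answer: $\frac{587}{7} \approx 83.857$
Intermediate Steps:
$- \frac{2}{14} + 14 \cdot 6 = \left(-2\right) \frac{1}{14} + 84 = - \frac{1}{7} + 84 = \frac{587}{7}$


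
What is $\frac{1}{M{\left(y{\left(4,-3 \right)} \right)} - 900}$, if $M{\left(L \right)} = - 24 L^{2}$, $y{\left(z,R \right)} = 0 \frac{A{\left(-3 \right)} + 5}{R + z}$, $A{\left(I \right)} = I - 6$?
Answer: $- \frac{1}{900} \approx -0.0011111$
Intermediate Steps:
$A{\left(I \right)} = -6 + I$ ($A{\left(I \right)} = I - 6 = -6 + I$)
$y{\left(z,R \right)} = 0$ ($y{\left(z,R \right)} = 0 \frac{\left(-6 - 3\right) + 5}{R + z} = 0 \frac{-9 + 5}{R + z} = 0 \left(- \frac{4}{R + z}\right) = 0$)
$\frac{1}{M{\left(y{\left(4,-3 \right)} \right)} - 900} = \frac{1}{- 24 \cdot 0^{2} - 900} = \frac{1}{\left(-24\right) 0 - 900} = \frac{1}{0 - 900} = \frac{1}{-900} = - \frac{1}{900}$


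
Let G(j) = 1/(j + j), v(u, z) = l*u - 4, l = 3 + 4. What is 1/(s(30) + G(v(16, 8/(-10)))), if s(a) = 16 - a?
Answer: -216/3023 ≈ -0.071452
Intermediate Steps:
l = 7
v(u, z) = -4 + 7*u (v(u, z) = 7*u - 4 = -4 + 7*u)
G(j) = 1/(2*j)
1/(s(30) + G(v(16, 8/(-10)))) = 1/((16 - 1*30) + 1/(2*(-4 + 7*16))) = 1/((16 - 30) + 1/(2*(-4 + 112))) = 1/(-14 + (1/2)/108) = 1/(-14 + (1/2)*(1/108)) = 1/(-14 + 1/216) = 1/(-3023/216) = -216/3023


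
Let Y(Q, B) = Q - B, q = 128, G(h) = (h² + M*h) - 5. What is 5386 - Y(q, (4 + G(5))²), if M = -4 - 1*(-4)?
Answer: 5834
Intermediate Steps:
M = 0 (M = -4 + 4 = 0)
G(h) = -5 + h² (G(h) = (h² + 0*h) - 5 = (h² + 0) - 5 = h² - 5 = -5 + h²)
5386 - Y(q, (4 + G(5))²) = 5386 - (128 - (4 + (-5 + 5²))²) = 5386 - (128 - (4 + (-5 + 25))²) = 5386 - (128 - (4 + 20)²) = 5386 - (128 - 1*24²) = 5386 - (128 - 1*576) = 5386 - (128 - 576) = 5386 - 1*(-448) = 5386 + 448 = 5834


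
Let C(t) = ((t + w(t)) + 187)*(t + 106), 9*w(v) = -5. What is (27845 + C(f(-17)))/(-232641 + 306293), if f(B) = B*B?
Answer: 970405/331434 ≈ 2.9279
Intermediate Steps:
w(v) = -5/9 (w(v) = (⅑)*(-5) = -5/9)
f(B) = B²
C(t) = (106 + t)*(1678/9 + t) (C(t) = ((t - 5/9) + 187)*(t + 106) = ((-5/9 + t) + 187)*(106 + t) = (1678/9 + t)*(106 + t) = (106 + t)*(1678/9 + t))
(27845 + C(f(-17)))/(-232641 + 306293) = (27845 + (177868/9 + ((-17)²)² + (2632/9)*(-17)²))/(-232641 + 306293) = (27845 + (177868/9 + 289² + (2632/9)*289))/73652 = (27845 + (177868/9 + 83521 + 760648/9))*(1/73652) = (27845 + 1690205/9)*(1/73652) = (1940810/9)*(1/73652) = 970405/331434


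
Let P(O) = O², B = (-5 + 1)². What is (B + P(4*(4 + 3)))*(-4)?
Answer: -3200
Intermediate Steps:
B = 16 (B = (-4)² = 16)
(B + P(4*(4 + 3)))*(-4) = (16 + (4*(4 + 3))²)*(-4) = (16 + (4*7)²)*(-4) = (16 + 28²)*(-4) = (16 + 784)*(-4) = 800*(-4) = -3200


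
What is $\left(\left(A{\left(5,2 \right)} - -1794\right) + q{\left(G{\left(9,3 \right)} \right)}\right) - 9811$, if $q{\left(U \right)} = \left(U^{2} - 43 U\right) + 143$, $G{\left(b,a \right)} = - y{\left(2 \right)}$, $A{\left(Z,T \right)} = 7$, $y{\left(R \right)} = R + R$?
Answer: $-7679$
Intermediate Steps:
$y{\left(R \right)} = 2 R$
$G{\left(b,a \right)} = -4$ ($G{\left(b,a \right)} = - 2 \cdot 2 = \left(-1\right) 4 = -4$)
$q{\left(U \right)} = 143 + U^{2} - 43 U$
$\left(\left(A{\left(5,2 \right)} - -1794\right) + q{\left(G{\left(9,3 \right)} \right)}\right) - 9811 = \left(\left(7 - -1794\right) + \left(143 + \left(-4\right)^{2} - -172\right)\right) - 9811 = \left(\left(7 + 1794\right) + \left(143 + 16 + 172\right)\right) - 9811 = \left(1801 + 331\right) - 9811 = 2132 - 9811 = -7679$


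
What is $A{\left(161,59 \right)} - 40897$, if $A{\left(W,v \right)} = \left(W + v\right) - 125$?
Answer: $-40802$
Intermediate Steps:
$A{\left(W,v \right)} = -125 + W + v$
$A{\left(161,59 \right)} - 40897 = \left(-125 + 161 + 59\right) - 40897 = 95 - 40897 = -40802$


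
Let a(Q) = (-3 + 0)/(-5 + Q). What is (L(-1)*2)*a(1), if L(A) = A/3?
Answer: -½ ≈ -0.50000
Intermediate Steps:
L(A) = A/3 (L(A) = A*(⅓) = A/3)
a(Q) = -3/(-5 + Q)
(L(-1)*2)*a(1) = (((⅓)*(-1))*2)*(-3/(-5 + 1)) = (-⅓*2)*(-3/(-4)) = -(-2)*(-1)/4 = -⅔*¾ = -½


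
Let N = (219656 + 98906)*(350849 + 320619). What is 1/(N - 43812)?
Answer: 1/213904145204 ≈ 4.6750e-12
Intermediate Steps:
N = 213904189016 (N = 318562*671468 = 213904189016)
1/(N - 43812) = 1/(213904189016 - 43812) = 1/213904145204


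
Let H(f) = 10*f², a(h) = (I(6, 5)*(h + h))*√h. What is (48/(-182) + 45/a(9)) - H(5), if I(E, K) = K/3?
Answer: -45457/182 ≈ -249.76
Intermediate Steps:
I(E, K) = K/3 (I(E, K) = K*(⅓) = K/3)
a(h) = 10*h^(3/2)/3 (a(h) = (((⅓)*5)*(h + h))*√h = (5*(2*h)/3)*√h = (10*h/3)*√h = 10*h^(3/2)/3)
(48/(-182) + 45/a(9)) - H(5) = (48/(-182) + 45/((10*9^(3/2)/3))) - 10*5² = (48*(-1/182) + 45/(((10/3)*27))) - 10*25 = (-24/91 + 45/90) - 1*250 = (-24/91 + 45*(1/90)) - 250 = (-24/91 + ½) - 250 = 43/182 - 250 = -45457/182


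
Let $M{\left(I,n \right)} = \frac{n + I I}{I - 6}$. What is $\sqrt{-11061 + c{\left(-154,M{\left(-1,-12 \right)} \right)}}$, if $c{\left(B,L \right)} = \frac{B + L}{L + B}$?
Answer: $2 i \sqrt{2765} \approx 105.17 i$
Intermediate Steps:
$M{\left(I,n \right)} = \frac{n + I^{2}}{-6 + I}$
$c{\left(B,L \right)} = 1$ ($c{\left(B,L \right)} = \frac{B + L}{B + L} = 1$)
$\sqrt{-11061 + c{\left(-154,M{\left(-1,-12 \right)} \right)}} = \sqrt{-11061 + 1} = \sqrt{-11060} = 2 i \sqrt{2765}$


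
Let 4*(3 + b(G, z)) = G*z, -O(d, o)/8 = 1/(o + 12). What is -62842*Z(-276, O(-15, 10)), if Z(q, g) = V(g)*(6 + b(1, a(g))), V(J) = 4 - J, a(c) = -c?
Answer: -102558144/121 ≈ -8.4759e+5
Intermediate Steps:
O(d, o) = -8/(12 + o) (O(d, o) = -8/(o + 12) = -8/(12 + o))
b(G, z) = -3 + G*z/4 (b(G, z) = -3 + (G*z)/4 = -3 + G*z/4)
Z(q, g) = (3 - g/4)*(4 - g) (Z(q, g) = (4 - g)*(6 + (-3 + (1/4)*1*(-g))) = (4 - g)*(6 + (-3 - g/4)) = (4 - g)*(3 - g/4) = (3 - g/4)*(4 - g))
-62842*Z(-276, O(-15, 10)) = -62842*(-12 - 8/(12 + 10))*(-4 - 8/(12 + 10))/4 = -62842*(-12 - 8/22)*(-4 - 8/22)/4 = -62842*(-12 - 8*1/22)*(-4 - 8*1/22)/4 = -62842*(-12 - 4/11)*(-4 - 4/11)/4 = -62842*(1/4)*(-136/11)*(-48/11) = -62842/(1/(1632/121)) = -62842/121/1632 = -62842*1632/121 = -102558144/121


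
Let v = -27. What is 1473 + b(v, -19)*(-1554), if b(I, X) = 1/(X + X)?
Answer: 28764/19 ≈ 1513.9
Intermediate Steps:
b(I, X) = 1/(2*X)
1473 + b(v, -19)*(-1554) = 1473 + ((1/2)/(-19))*(-1554) = 1473 + ((1/2)*(-1/19))*(-1554) = 1473 - 1/38*(-1554) = 1473 + 777/19 = 28764/19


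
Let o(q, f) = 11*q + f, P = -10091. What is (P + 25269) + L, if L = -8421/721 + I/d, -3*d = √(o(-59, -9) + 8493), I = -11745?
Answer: 1562131/103 + 7047*√7835/1567 ≈ 15564.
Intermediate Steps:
o(q, f) = f + 11*q
d = -√7835/3 (d = -√((-9 + 11*(-59)) + 8493)/3 = -√((-9 - 649) + 8493)/3 = -√(-658 + 8493)/3 = -√7835/3 ≈ -29.505)
L = -1203/103 + 7047*√7835/1567 (L = -8421/721 - 11745*(-3*√7835/7835) = -8421*1/721 - (-7047)*√7835/1567 = -1203/103 + 7047*√7835/1567 ≈ 386.39)
(P + 25269) + L = (-10091 + 25269) + (-1203/103 + 7047*√7835/1567) = 15178 + (-1203/103 + 7047*√7835/1567) = 1562131/103 + 7047*√7835/1567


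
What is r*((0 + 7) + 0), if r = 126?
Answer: 882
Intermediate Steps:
r*((0 + 7) + 0) = 126*((0 + 7) + 0) = 126*(7 + 0) = 126*7 = 882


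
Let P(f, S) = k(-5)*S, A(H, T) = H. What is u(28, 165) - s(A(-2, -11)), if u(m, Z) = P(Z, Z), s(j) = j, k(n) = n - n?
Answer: 2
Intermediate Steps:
k(n) = 0
P(f, S) = 0 (P(f, S) = 0*S = 0)
u(m, Z) = 0
u(28, 165) - s(A(-2, -11)) = 0 - 1*(-2) = 0 + 2 = 2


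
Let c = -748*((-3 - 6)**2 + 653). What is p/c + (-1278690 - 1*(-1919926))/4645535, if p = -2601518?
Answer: 6218751002841/1275273686060 ≈ 4.8764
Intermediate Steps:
c = -549032 (c = -748*((-9)**2 + 653) = -748*(81 + 653) = -748*734 = -549032)
p/c + (-1278690 - 1*(-1919926))/4645535 = -2601518/(-549032) + (-1278690 - 1*(-1919926))/4645535 = -2601518*(-1/549032) + (-1278690 + 1919926)*(1/4645535) = 1300759/274516 + 641236*(1/4645535) = 1300759/274516 + 641236/4645535 = 6218751002841/1275273686060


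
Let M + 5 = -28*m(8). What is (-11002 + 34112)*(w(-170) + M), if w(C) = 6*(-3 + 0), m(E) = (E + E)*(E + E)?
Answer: -166184010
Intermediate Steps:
m(E) = 4*E**2 (m(E) = (2*E)*(2*E) = 4*E**2)
w(C) = -18 (w(C) = 6*(-3) = -18)
M = -7173 (M = -5 - 112*8**2 = -5 - 112*64 = -5 - 28*256 = -5 - 7168 = -7173)
(-11002 + 34112)*(w(-170) + M) = (-11002 + 34112)*(-18 - 7173) = 23110*(-7191) = -166184010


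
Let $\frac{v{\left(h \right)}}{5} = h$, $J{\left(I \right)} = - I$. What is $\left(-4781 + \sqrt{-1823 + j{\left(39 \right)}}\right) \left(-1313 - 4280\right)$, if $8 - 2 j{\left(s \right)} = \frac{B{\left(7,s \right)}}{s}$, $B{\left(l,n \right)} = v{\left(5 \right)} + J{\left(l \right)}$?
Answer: $26740133 - \frac{27965 i \sqrt{12298}}{13} \approx 2.674 \cdot 10^{7} - 2.3856 \cdot 10^{5} i$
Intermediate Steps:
$v{\left(h \right)} = 5 h$
$B{\left(l,n \right)} = 25 - l$ ($B{\left(l,n \right)} = 5 \cdot 5 - l = 25 - l$)
$j{\left(s \right)} = 4 - \frac{9}{s}$ ($j{\left(s \right)} = 4 - \frac{\left(25 - 7\right) \frac{1}{s}}{2} = 4 - \frac{18 \frac{1}{s}}{2} = 4 - \frac{9}{s}$)
$\left(-4781 + \sqrt{-1823 + j{\left(39 \right)}}\right) \left(-1313 - 4280\right) = \left(-4781 + \sqrt{-1823 + \left(4 - \frac{9}{39}\right)}\right) \left(-1313 - 4280\right) = \left(-4781 + \sqrt{-1823 + \left(4 - \frac{3}{13}\right)}\right) \left(-5593\right) = \left(-4781 + \sqrt{-1823 + \frac{49}{13}}\right) \left(-5593\right) = \left(-4781 + \sqrt{- \frac{23650}{13}}\right) \left(-5593\right) = \left(-4781 + \frac{5 i \sqrt{12298}}{13}\right) \left(-5593\right) = 26740133 - \frac{27965 i \sqrt{12298}}{13}$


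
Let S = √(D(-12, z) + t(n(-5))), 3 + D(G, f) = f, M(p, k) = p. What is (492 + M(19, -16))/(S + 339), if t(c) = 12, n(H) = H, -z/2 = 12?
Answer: 57743/38312 - 511*I*√15/114936 ≈ 1.5072 - 0.017219*I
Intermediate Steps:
z = -24 (z = -2*12 = -24)
D(G, f) = -3 + f
S = I*√15 (S = √((-3 - 24) + 12) = √(-27 + 12) = √(-15) = I*√15 ≈ 3.873*I)
(492 + M(19, -16))/(S + 339) = (492 + 19)/(I*√15 + 339) = 511/(339 + I*√15)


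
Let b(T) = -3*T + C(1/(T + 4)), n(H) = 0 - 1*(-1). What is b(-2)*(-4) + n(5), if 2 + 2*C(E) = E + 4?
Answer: -28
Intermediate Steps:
n(H) = 1 (n(H) = 0 + 1 = 1)
C(E) = 1 + E/2 (C(E) = -1 + (E + 4)/2 = -1 + (4 + E)/2 = -1 + (2 + E/2) = 1 + E/2)
b(T) = 1 + 1/(2*(4 + T)) - 3*T (b(T) = -3*T + (1 + 1/(2*(T + 4))) = -3*T + (1 + 1/(2*(4 + T))) = 1 + 1/(2*(4 + T)) - 3*T)
b(-2)*(-4) + n(5) = ((9 - 22*(-2) - 6*(-2)²)/(2*(4 - 2)))*(-4) + 1 = ((½)*(9 + 44 - 6*4)/2)*(-4) + 1 = ((½)*(½)*(9 + 44 - 24))*(-4) + 1 = ((½)*(½)*29)*(-4) + 1 = (29/4)*(-4) + 1 = -29 + 1 = -28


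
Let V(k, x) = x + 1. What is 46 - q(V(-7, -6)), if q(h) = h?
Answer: 51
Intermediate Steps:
V(k, x) = 1 + x
46 - q(V(-7, -6)) = 46 - (1 - 6) = 46 - 1*(-5) = 46 + 5 = 51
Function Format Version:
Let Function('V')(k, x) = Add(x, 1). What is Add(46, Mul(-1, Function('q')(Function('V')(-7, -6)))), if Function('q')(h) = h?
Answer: 51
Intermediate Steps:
Function('V')(k, x) = Add(1, x)
Add(46, Mul(-1, Function('q')(Function('V')(-7, -6)))) = Add(46, Mul(-1, Add(1, -6))) = Add(46, Mul(-1, -5)) = Add(46, 5) = 51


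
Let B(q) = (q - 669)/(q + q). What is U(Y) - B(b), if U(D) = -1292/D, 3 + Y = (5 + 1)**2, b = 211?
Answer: -265055/6963 ≈ -38.066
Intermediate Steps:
B(q) = (-669 + q)/(2*q) (B(q) = (-669 + q)/((2*q)) = (-669 + q)*(1/(2*q)) = (-669 + q)/(2*q))
Y = 33 (Y = -3 + (5 + 1)**2 = -3 + 6**2 = -3 + 36 = 33)
U(Y) - B(b) = -1292/33 - (-669 + 211)/(2*211) = -1292*1/33 - (-458)/(2*211) = -1292/33 - 1*(-229/211) = -1292/33 + 229/211 = -265055/6963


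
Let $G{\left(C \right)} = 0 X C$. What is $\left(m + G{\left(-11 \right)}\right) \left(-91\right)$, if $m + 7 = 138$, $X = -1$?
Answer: $-11921$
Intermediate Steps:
$G{\left(C \right)} = 0$ ($G{\left(C \right)} = 0 \left(-1\right) C = 0 C = 0$)
$m = 131$ ($m = -7 + 138 = 131$)
$\left(m + G{\left(-11 \right)}\right) \left(-91\right) = \left(131 + 0\right) \left(-91\right) = 131 \left(-91\right) = -11921$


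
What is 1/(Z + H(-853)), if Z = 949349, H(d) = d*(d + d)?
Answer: 1/2404567 ≈ 4.1588e-7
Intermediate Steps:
H(d) = 2*d² (H(d) = d*(2*d) = 2*d²)
1/(Z + H(-853)) = 1/(949349 + 2*(-853)²) = 1/(949349 + 2*727609) = 1/(949349 + 1455218) = 1/2404567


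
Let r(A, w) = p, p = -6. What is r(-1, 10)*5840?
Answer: -35040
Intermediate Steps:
r(A, w) = -6
r(-1, 10)*5840 = -6*5840 = -35040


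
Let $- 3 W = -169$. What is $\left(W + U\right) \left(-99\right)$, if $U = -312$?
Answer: $25311$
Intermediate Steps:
$W = \frac{169}{3}$ ($W = \left(- \frac{1}{3}\right) \left(-169\right) = \frac{169}{3} \approx 56.333$)
$\left(W + U\right) \left(-99\right) = \left(\frac{169}{3} - 312\right) \left(-99\right) = \left(- \frac{767}{3}\right) \left(-99\right) = 25311$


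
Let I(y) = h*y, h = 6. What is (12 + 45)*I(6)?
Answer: 2052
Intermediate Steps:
I(y) = 6*y
(12 + 45)*I(6) = (12 + 45)*(6*6) = 57*36 = 2052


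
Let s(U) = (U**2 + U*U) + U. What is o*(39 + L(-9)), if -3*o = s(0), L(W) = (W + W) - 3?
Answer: 0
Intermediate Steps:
L(W) = -3 + 2*W (L(W) = 2*W - 3 = -3 + 2*W)
s(U) = U + 2*U**2 (s(U) = (U**2 + U**2) + U = 2*U**2 + U = U + 2*U**2)
o = 0 (o = -0*(1 + 2*0) = -0*(1 + 0) = -0 = -1/3*0 = 0)
o*(39 + L(-9)) = 0*(39 + (-3 + 2*(-9))) = 0*(39 + (-3 - 18)) = 0*(39 - 21) = 0*18 = 0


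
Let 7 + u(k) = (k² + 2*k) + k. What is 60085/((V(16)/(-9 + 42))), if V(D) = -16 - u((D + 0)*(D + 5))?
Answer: -660935/37971 ≈ -17.406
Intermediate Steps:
u(k) = -7 + k² + 3*k (u(k) = -7 + ((k² + 2*k) + k) = -7 + (k² + 3*k) = -7 + k² + 3*k)
V(D) = -9 - D²*(5 + D)² - 3*D*(5 + D) (V(D) = -16 - (-7 + ((D + 0)*(D + 5))² + 3*((D + 0)*(D + 5))) = -16 - (-7 + (D*(5 + D))² + 3*(D*(5 + D))) = -16 - (-7 + D²*(5 + D)² + 3*D*(5 + D)) = -16 + (7 - D²*(5 + D)² - 3*D*(5 + D)) = -9 - D²*(5 + D)² - 3*D*(5 + D))
60085/((V(16)/(-9 + 42))) = 60085/(((-9 - 1*16²*(5 + 16)² - 3*16*(5 + 16))/(-9 + 42))) = 60085/(((-9 - 1*256*21² - 3*16*21)/33)) = 60085/(((-9 - 1*256*441 - 1008)/33)) = 60085/(((-9 - 112896 - 1008)/33)) = 60085/(((1/33)*(-113913))) = 60085/(-37971/11) = 60085*(-11/37971) = -660935/37971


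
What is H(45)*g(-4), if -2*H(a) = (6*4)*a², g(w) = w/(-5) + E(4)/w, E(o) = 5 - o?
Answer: -13365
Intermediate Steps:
g(w) = 1/w - w/5 (g(w) = w/(-5) + (5 - 1*4)/w = w*(-⅕) + (5 - 4)/w = -w/5 + 1/w = 1/w - w/5)
H(a) = -12*a² (H(a) = -6*4*a²/2 = -12*a²)
H(45)*g(-4) = (-12*45²)*(1/(-4) - ⅕*(-4)) = (-12*2025)*(-¼ + ⅘) = -24300*11/20 = -13365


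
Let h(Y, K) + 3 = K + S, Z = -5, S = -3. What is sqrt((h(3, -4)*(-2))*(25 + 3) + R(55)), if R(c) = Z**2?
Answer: 3*sqrt(65) ≈ 24.187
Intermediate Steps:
h(Y, K) = -6 + K (h(Y, K) = -3 + (K - 3) = -3 + (-3 + K) = -6 + K)
R(c) = 25 (R(c) = (-5)**2 = 25)
sqrt((h(3, -4)*(-2))*(25 + 3) + R(55)) = sqrt(((-6 - 4)*(-2))*(25 + 3) + 25) = sqrt(-10*(-2)*28 + 25) = sqrt(20*28 + 25) = sqrt(560 + 25) = sqrt(585) = 3*sqrt(65)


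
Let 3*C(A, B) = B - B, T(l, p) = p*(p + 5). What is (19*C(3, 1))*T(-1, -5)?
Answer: 0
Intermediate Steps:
T(l, p) = p*(5 + p)
C(A, B) = 0 (C(A, B) = (B - B)/3 = (⅓)*0 = 0)
(19*C(3, 1))*T(-1, -5) = (19*0)*(-5*(5 - 5)) = 0*(-5*0) = 0*0 = 0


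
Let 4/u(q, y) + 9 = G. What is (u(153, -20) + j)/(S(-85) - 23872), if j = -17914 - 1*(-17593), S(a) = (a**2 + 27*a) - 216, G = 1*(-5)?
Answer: 2249/134106 ≈ 0.016770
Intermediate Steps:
G = -5
u(q, y) = -2/7 (u(q, y) = 4/(-9 - 5) = 4/(-14) = 4*(-1/14) = -2/7)
S(a) = -216 + a**2 + 27*a
j = -321 (j = -17914 + 17593 = -321)
(u(153, -20) + j)/(S(-85) - 23872) = (-2/7 - 321)/((-216 + (-85)**2 + 27*(-85)) - 23872) = -2249/(7*((-216 + 7225 - 2295) - 23872)) = -2249/(7*(4714 - 23872)) = -2249/7/(-19158) = -2249/7*(-1/19158) = 2249/134106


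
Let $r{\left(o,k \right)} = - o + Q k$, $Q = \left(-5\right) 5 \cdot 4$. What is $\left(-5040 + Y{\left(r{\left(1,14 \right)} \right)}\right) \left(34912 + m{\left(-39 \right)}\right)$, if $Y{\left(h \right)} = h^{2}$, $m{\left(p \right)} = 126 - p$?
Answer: $68672382597$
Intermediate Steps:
$Q = -100$ ($Q = \left(-25\right) 4 = -100$)
$r{\left(o,k \right)} = - o - 100 k$
$\left(-5040 + Y{\left(r{\left(1,14 \right)} \right)}\right) \left(34912 + m{\left(-39 \right)}\right) = \left(-5040 + \left(\left(-1\right) 1 - 1400\right)^{2}\right) \left(34912 + \left(126 - -39\right)\right) = \left(-5040 + \left(-1 - 1400\right)^{2}\right) \left(34912 + \left(126 + 39\right)\right) = \left(-5040 + \left(-1401\right)^{2}\right) \left(34912 + 165\right) = \left(-5040 + 1962801\right) 35077 = 1957761 \cdot 35077 = 68672382597$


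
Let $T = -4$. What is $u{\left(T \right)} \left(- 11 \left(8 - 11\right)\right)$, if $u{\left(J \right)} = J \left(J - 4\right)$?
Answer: $1056$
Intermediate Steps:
$u{\left(J \right)} = J \left(-4 + J\right)$
$u{\left(T \right)} \left(- 11 \left(8 - 11\right)\right) = - 4 \left(-4 - 4\right) \left(- 11 \left(8 - 11\right)\right) = \left(-4\right) \left(-8\right) \left(\left(-11\right) \left(-3\right)\right) = 32 \cdot 33 = 1056$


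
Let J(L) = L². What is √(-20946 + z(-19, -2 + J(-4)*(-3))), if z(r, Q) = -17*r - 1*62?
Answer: I*√20685 ≈ 143.82*I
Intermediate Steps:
z(r, Q) = -62 - 17*r (z(r, Q) = -17*r - 62 = -62 - 17*r)
√(-20946 + z(-19, -2 + J(-4)*(-3))) = √(-20946 + (-62 - 17*(-19))) = √(-20946 + (-62 + 323)) = √(-20946 + 261) = √(-20685) = I*√20685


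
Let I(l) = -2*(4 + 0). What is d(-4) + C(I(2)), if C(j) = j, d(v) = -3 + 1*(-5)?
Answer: -16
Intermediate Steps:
d(v) = -8 (d(v) = -3 - 5 = -8)
I(l) = -8 (I(l) = -2*4 = -8)
d(-4) + C(I(2)) = -8 - 8 = -16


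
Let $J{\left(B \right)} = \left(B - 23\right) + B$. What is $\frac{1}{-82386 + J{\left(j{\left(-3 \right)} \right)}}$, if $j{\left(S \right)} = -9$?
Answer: $- \frac{1}{82427} \approx -1.2132 \cdot 10^{-5}$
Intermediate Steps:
$J{\left(B \right)} = -23 + 2 B$ ($J{\left(B \right)} = \left(-23 + B\right) + B = -23 + 2 B$)
$\frac{1}{-82386 + J{\left(j{\left(-3 \right)} \right)}} = \frac{1}{-82386 + \left(-23 + 2 \left(-9\right)\right)} = \frac{1}{-82386 - 41} = \frac{1}{-82427} = - \frac{1}{82427}$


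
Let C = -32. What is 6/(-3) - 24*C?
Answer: 766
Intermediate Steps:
6/(-3) - 24*C = 6/(-3) - 24*(-32) = 6*(-⅓) + 768 = -2 + 768 = 766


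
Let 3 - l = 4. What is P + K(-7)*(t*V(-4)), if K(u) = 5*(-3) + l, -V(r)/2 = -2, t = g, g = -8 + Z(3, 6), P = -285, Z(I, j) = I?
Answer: 35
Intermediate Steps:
l = -1 (l = 3 - 1*4 = 3 - 4 = -1)
g = -5 (g = -8 + 3 = -5)
t = -5
V(r) = 4 (V(r) = -2*(-2) = 4)
K(u) = -16 (K(u) = 5*(-3) - 1 = -15 - 1 = -16)
P + K(-7)*(t*V(-4)) = -285 - (-80)*4 = -285 - 16*(-20) = -285 + 320 = 35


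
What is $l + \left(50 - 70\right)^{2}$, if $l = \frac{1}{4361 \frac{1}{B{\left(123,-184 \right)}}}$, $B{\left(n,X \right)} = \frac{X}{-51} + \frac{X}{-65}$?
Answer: $\frac{5782707344}{14456715} \approx 400.0$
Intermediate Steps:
$B{\left(n,X \right)} = - \frac{116 X}{3315}$ ($B{\left(n,X \right)} = X \left(- \frac{1}{51}\right) + X \left(- \frac{1}{65}\right) = - \frac{X}{51} - \frac{X}{65} = - \frac{116 X}{3315}$)
$l = \frac{21344}{14456715}$ ($l = \frac{1}{4361 \frac{1}{\left(- \frac{116}{3315}\right) \left(-184\right)}} = \frac{1}{4361 \frac{1}{\frac{21344}{3315}}} = \frac{1}{4361 \cdot \frac{3315}{21344}} = \frac{1}{\frac{14456715}{21344}} = \frac{21344}{14456715} \approx 0.0014764$)
$l + \left(50 - 70\right)^{2} = \frac{21344}{14456715} + \left(50 - 70\right)^{2} = \frac{21344}{14456715} + \left(-20\right)^{2} = \frac{21344}{14456715} + 400 = \frac{5782707344}{14456715}$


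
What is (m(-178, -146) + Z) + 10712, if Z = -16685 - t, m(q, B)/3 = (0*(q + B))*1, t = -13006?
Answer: 7033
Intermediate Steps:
m(q, B) = 0 (m(q, B) = 3*((0*(q + B))*1) = 3*((0*(B + q))*1) = 3*(0*1) = 3*0 = 0)
Z = -3679 (Z = -16685 - 1*(-13006) = -16685 + 13006 = -3679)
(m(-178, -146) + Z) + 10712 = (0 - 3679) + 10712 = -3679 + 10712 = 7033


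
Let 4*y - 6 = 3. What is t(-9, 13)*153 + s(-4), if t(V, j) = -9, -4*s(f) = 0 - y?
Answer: -22023/16 ≈ -1376.4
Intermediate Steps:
y = 9/4 (y = 3/2 + (1/4)*3 = 3/2 + 3/4 = 9/4 ≈ 2.2500)
s(f) = 9/16 (s(f) = -(0 - 1*9/4)/4 = -(0 - 9/4)/4 = -1/4*(-9/4) = 9/16)
t(-9, 13)*153 + s(-4) = -9*153 + 9/16 = -1377 + 9/16 = -22023/16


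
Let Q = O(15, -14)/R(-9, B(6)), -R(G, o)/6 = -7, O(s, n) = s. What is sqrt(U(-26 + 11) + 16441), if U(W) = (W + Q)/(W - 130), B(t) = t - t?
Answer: sqrt(2710085322)/406 ≈ 128.22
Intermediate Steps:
B(t) = 0
R(G, o) = 42 (R(G, o) = -6*(-7) = 42)
Q = 5/14 (Q = 15/42 = 15*(1/42) = 5/14 ≈ 0.35714)
U(W) = (5/14 + W)/(-130 + W) (U(W) = (W + 5/14)/(W - 130) = (5/14 + W)/(-130 + W))
sqrt(U(-26 + 11) + 16441) = sqrt((5/14 + (-26 + 11))/(-130 + (-26 + 11)) + 16441) = sqrt((5/14 - 15)/(-130 - 15) + 16441) = sqrt(-205/14/(-145) + 16441) = sqrt(-1/145*(-205/14) + 16441) = sqrt(41/406 + 16441) = sqrt(6675087/406) = sqrt(2710085322)/406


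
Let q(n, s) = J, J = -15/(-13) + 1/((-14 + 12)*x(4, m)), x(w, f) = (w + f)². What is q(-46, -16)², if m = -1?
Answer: 66049/54756 ≈ 1.2062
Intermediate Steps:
x(w, f) = (f + w)²
J = 257/234 (J = -15/(-13) + 1/((-14 + 12)*((-1 + 4)²)) = -15*(-1/13) + 1/((-2)*(3²)) = 15/13 - ½/9 = 15/13 - ½*⅑ = 15/13 - 1/18 = 257/234 ≈ 1.0983)
q(n, s) = 257/234
q(-46, -16)² = (257/234)² = 66049/54756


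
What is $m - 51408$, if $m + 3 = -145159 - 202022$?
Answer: $-398592$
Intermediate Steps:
$m = -347184$ ($m = -3 - 347181 = -347184$)
$m - 51408 = -347184 - 51408 = -398592$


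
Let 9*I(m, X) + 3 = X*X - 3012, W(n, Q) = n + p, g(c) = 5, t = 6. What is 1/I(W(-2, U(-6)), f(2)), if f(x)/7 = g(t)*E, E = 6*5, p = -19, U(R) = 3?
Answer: 1/122165 ≈ 8.1857e-6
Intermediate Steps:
E = 30
f(x) = 1050 (f(x) = 7*(5*30) = 7*150 = 1050)
W(n, Q) = -19 + n (W(n, Q) = n - 19 = -19 + n)
I(m, X) = -335 + X**2/9 (I(m, X) = -1/3 + (X*X - 3012)/9 = -1/3 + (X**2 - 3012)/9 = -1/3 + (-3012 + X**2)/9 = -1/3 + (-1004/3 + X**2/9) = -335 + X**2/9)
1/I(W(-2, U(-6)), f(2)) = 1/(-335 + (1/9)*1050**2) = 1/(-335 + (1/9)*1102500) = 1/(-335 + 122500) = 1/122165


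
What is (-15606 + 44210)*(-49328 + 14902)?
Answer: -984721304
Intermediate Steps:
(-15606 + 44210)*(-49328 + 14902) = 28604*(-34426) = -984721304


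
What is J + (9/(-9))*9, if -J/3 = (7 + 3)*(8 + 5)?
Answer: -399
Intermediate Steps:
J = -390 (J = -3*(7 + 3)*(8 + 5) = -30*13 = -3*130 = -390)
J + (9/(-9))*9 = -390 + (9/(-9))*9 = -390 + (9*(-1/9))*9 = -390 - 1*9 = -390 - 9 = -399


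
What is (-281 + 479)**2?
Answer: 39204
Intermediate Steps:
(-281 + 479)**2 = 198**2 = 39204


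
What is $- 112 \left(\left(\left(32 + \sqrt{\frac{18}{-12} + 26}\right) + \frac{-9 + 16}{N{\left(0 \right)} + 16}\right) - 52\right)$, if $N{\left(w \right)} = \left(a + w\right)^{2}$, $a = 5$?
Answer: $\frac{91056}{41} - 392 \sqrt{2} \approx 1666.5$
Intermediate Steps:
$N{\left(w \right)} = \left(5 + w\right)^{2}$
$- 112 \left(\left(\left(32 + \sqrt{\frac{18}{-12} + 26}\right) + \frac{-9 + 16}{N{\left(0 \right)} + 16}\right) - 52\right) = - 112 \left(\left(\left(32 + \sqrt{\frac{18}{-12} + 26}\right) + \frac{-9 + 16}{\left(5 + 0\right)^{2} + 16}\right) - 52\right) = - 112 \left(\left(\left(32 + \sqrt{18 \left(- \frac{1}{12}\right) + 26}\right) + \frac{7}{5^{2} + 16}\right) - 52\right) = - 112 \left(\left(\left(32 + \sqrt{- \frac{3}{2} + 26}\right) + \frac{7}{25 + 16}\right) - 52\right) = - 112 \left(\left(\left(32 + \sqrt{\frac{49}{2}}\right) + \frac{7}{41}\right) - 52\right) = - 112 \left(\left(\left(32 + \frac{7 \sqrt{2}}{2}\right) + 7 \cdot \frac{1}{41}\right) - 52\right) = - 112 \left(\left(\left(32 + \frac{7 \sqrt{2}}{2}\right) + \frac{7}{41}\right) - 52\right) = - 112 \left(\left(\frac{1319}{41} + \frac{7 \sqrt{2}}{2}\right) - 52\right) = - 112 \left(- \frac{813}{41} + \frac{7 \sqrt{2}}{2}\right) = \frac{91056}{41} - 392 \sqrt{2}$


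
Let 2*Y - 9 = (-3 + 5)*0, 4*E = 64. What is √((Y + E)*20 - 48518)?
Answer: 2*I*√12027 ≈ 219.34*I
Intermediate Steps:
E = 16 (E = (¼)*64 = 16)
Y = 9/2 (Y = 9/2 + ((-3 + 5)*0)/2 = 9/2 + (2*0)/2 = 9/2 + (½)*0 = 9/2 + 0 = 9/2 ≈ 4.5000)
√((Y + E)*20 - 48518) = √((9/2 + 16)*20 - 48518) = √((41/2)*20 - 48518) = √(410 - 48518) = √(-48108) = 2*I*√12027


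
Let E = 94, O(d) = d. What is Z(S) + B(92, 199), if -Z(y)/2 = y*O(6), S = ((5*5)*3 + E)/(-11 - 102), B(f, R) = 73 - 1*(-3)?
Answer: 10616/113 ≈ 93.947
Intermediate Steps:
B(f, R) = 76 (B(f, R) = 73 + 3 = 76)
S = -169/113 (S = ((5*5)*3 + 94)/(-11 - 102) = (25*3 + 94)/(-113) = (75 + 94)*(-1/113) = 169*(-1/113) = -169/113 ≈ -1.4956)
Z(y) = -12*y (Z(y) = -2*y*6 = -12*y)
Z(S) + B(92, 199) = -12*(-169/113) + 76 = 2028/113 + 76 = 10616/113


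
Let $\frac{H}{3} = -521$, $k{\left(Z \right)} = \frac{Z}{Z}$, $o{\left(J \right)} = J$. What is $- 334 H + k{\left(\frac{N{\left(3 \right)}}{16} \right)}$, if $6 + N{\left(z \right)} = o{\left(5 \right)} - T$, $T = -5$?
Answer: $522043$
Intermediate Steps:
$N{\left(z \right)} = 4$ ($N{\left(z \right)} = -6 + \left(5 - -5\right) = -6 + \left(5 + 5\right) = -6 + 10 = 4$)
$k{\left(Z \right)} = 1$
$H = -1563$ ($H = 3 \left(-521\right) = -1563$)
$- 334 H + k{\left(\frac{N{\left(3 \right)}}{16} \right)} = \left(-334\right) \left(-1563\right) + 1 = 522042 + 1 = 522043$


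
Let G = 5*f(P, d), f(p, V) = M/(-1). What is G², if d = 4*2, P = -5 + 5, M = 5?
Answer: 625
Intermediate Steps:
P = 0
d = 8
f(p, V) = -5 (f(p, V) = 5/(-1) = 5*(-1) = -5)
G = -25 (G = 5*(-5) = -25)
G² = (-25)² = 625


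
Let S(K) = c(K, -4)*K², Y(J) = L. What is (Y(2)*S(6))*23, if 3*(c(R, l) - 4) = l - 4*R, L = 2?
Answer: -8832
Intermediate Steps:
Y(J) = 2
c(R, l) = 4 - 4*R/3 + l/3 (c(R, l) = 4 + (l - 4*R)/3 = 4 + (-4*R/3 + l/3) = 4 - 4*R/3 + l/3)
S(K) = K²*(8/3 - 4*K/3) (S(K) = (4 - 4*K/3 + (⅓)*(-4))*K² = (4 - 4*K/3 - 4/3)*K² = (8/3 - 4*K/3)*K² = K²*(8/3 - 4*K/3))
(Y(2)*S(6))*23 = (2*((4/3)*6²*(2 - 1*6)))*23 = (2*((4/3)*36*(2 - 6)))*23 = (2*((4/3)*36*(-4)))*23 = (2*(-192))*23 = -384*23 = -8832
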